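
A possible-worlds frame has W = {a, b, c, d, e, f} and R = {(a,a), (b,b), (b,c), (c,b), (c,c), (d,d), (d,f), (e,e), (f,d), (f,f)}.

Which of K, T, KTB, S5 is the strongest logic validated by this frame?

Reflexive (axiom T): yes — every world is R-related to itself.
Symmetric (axiom B): yes — every pair in R has its reverse in R.
Euclidean (axiom 5): yes — any two successors of a common world are R-related.
So F validates K, T, KTB, S5. The strongest is S5.

S5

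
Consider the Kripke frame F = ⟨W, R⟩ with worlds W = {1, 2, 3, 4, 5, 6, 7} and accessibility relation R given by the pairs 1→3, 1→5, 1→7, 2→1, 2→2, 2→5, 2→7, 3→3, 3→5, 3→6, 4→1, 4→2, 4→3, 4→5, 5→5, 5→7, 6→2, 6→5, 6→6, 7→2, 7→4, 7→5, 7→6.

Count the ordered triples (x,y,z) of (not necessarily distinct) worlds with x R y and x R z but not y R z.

Enumerating: (1,3,7), (1,5,3), (1,7,3), (1,7,7), (2,1,1), (2,1,2), (2,5,1), (2,5,2), (2,7,1), (2,7,7), (3,5,3), (3,5,6), … and 21 more.
Total: 33.

33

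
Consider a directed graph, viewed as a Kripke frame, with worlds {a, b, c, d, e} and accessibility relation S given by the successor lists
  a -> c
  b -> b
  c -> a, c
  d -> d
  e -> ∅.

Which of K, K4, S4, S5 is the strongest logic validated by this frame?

K

Transitive (axiom 4): no — a S c and c S a, but not a S a.
Reflexive (axiom T): no — a is not related to itself.
Euclidean (axiom 5): no — c S a and c S a, but not a S a.
So F validates K; K4 would additionally require S to be transitive. The strongest is K.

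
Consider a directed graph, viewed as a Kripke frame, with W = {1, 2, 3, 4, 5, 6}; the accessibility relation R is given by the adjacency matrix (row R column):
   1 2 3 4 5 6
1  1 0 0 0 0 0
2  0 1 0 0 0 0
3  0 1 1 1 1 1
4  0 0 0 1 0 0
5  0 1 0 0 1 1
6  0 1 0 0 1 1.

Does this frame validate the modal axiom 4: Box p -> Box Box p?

Yes

By correspondence theory, 4 is valid on a frame iff R is transitive.
Transitive: yes — every two-step R-path is closed by a direct edge.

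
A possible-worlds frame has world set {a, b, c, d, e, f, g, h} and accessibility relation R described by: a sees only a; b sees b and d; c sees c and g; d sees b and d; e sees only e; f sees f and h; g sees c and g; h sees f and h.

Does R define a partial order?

No

Reflexive: yes — every world is R-related to itself.
Transitive: yes — every two-step R-path is closed by a direct edge.
Antisymmetric: no — b R d and d R b with b ≠ d.
So R is not a partial order.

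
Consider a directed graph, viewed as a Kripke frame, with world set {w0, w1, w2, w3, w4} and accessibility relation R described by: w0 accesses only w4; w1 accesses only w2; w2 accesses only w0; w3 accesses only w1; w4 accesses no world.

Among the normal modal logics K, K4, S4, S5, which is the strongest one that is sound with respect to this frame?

K

Transitive (axiom 4): no — w1 R w2 and w2 R w0, but not w1 R w0.
Reflexive (axiom T): no — w0 is not related to itself.
Euclidean (axiom 5): no — w0 R w4 and w0 R w4, but not w4 R w4.
So F validates K; K4 would additionally require R to be transitive. The strongest is K.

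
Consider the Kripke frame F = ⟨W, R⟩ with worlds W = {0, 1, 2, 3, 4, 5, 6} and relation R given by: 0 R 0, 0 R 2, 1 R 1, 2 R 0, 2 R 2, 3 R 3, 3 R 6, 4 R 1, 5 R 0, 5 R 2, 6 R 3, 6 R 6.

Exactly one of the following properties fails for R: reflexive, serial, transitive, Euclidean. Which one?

reflexive

Reflexive: no — 4 is not related to itself.
Serial: yes — every world has a successor (e.g. 0 R 0).
Transitive: yes — every two-step R-path is closed by a direct edge.
Euclidean: yes — any two successors of a common world are R-related.
Only reflexive fails.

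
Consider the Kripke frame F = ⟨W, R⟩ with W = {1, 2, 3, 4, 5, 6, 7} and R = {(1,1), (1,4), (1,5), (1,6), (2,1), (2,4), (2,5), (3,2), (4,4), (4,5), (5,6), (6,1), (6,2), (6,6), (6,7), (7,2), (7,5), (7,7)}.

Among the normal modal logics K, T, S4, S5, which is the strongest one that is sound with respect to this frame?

K

Reflexive (axiom T): no — 2 is not related to itself.
Transitive (axiom 4): no — 1 R 6 and 6 R 2, but not 1 R 2.
Euclidean (axiom 5): no — 1 R 4 and 1 R 6, but not 4 R 6.
So F validates K; T would additionally require R to be reflexive. The strongest is K.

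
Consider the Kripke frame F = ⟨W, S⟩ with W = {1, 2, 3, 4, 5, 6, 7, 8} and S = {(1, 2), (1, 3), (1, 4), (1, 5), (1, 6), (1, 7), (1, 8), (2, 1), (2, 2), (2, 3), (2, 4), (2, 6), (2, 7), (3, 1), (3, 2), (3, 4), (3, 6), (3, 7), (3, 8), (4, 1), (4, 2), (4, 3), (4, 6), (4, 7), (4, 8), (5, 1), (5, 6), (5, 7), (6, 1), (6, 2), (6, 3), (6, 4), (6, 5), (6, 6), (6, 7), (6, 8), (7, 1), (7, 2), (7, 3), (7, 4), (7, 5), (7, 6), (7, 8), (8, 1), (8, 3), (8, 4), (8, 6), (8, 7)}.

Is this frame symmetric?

Yes

Symmetric: yes — every pair in S has its reverse in S.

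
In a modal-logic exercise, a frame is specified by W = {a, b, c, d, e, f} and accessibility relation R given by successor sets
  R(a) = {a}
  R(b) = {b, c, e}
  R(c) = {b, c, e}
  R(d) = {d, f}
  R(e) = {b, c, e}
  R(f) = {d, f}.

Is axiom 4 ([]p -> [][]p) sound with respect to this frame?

By correspondence theory, 4 is valid on a frame iff R is transitive.
Transitive: yes — every two-step R-path is closed by a direct edge.

Yes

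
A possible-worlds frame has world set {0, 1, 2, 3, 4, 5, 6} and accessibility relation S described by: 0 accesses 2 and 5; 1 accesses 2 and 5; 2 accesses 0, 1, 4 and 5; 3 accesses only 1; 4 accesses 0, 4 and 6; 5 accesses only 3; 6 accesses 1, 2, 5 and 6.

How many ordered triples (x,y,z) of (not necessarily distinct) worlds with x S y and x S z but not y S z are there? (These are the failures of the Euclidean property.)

33

Enumerating: (0,2,2), (0,5,2), (0,5,5), (1,2,2), (1,5,2), (1,5,5), (2,0,0), (2,0,1), (2,0,4), (2,1,0), (2,1,1), (2,1,4), … and 21 more.
Total: 33.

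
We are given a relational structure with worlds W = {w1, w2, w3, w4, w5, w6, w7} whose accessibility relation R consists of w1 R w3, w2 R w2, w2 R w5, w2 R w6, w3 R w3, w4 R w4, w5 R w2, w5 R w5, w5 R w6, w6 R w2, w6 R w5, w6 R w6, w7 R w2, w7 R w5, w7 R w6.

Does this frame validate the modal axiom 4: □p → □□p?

Axiom 4 corresponds to the accessibility relation being transitive.
Transitive: yes — every two-step R-path is closed by a direct edge.

Yes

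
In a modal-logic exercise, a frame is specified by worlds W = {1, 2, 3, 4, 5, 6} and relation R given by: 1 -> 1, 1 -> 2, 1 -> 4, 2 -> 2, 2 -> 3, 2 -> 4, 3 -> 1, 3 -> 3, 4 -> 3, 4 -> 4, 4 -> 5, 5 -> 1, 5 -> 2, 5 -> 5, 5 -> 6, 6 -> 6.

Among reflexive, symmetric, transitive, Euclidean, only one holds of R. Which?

reflexive

Reflexive: yes — every world is R-related to itself.
Symmetric: no — 1 R 2 but not 2 R 1.
Transitive: no — 1 R 2 and 2 R 3, but not 1 R 3.
Euclidean: no — 1 R 4 and 1 R 2, but not 4 R 2.
Only reflexive holds.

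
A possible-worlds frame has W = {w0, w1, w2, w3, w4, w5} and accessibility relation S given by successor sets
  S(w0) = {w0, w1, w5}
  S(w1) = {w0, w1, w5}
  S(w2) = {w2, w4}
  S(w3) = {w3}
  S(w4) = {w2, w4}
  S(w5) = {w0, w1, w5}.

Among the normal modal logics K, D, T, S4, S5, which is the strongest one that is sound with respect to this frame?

S5

Serial (axiom D): yes — every world has a successor (e.g. w0 S w0).
Reflexive (axiom T): yes — every world is S-related to itself.
Transitive (axiom 4): yes — every two-step S-path is closed by a direct edge.
Euclidean (axiom 5): yes — any two successors of a common world are S-related.
So F validates K, D, T, S4, S5. The strongest is S5.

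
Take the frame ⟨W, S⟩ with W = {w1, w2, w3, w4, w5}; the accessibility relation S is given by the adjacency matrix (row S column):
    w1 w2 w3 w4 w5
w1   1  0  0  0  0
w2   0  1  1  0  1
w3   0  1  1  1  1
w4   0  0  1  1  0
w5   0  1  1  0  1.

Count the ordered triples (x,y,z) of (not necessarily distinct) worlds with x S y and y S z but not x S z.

Enumerating: (w2,w3,w4), (w4,w3,w2), (w4,w3,w5), (w5,w3,w4).

4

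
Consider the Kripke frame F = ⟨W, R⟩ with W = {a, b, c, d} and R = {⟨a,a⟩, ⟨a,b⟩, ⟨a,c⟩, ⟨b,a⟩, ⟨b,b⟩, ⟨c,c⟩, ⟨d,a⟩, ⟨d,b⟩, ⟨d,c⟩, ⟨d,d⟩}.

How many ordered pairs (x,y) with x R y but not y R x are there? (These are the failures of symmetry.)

4

Enumerating: (a,c), (d,a), (d,b), (d,c).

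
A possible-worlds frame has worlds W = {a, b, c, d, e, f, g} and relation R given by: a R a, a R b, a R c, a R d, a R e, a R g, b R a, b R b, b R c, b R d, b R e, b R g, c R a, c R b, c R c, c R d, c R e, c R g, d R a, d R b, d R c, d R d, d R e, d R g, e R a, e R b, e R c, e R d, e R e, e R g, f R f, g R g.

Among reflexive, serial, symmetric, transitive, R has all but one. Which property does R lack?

Reflexive: yes — every world is R-related to itself.
Serial: yes — every world has a successor (e.g. a R a).
Symmetric: no — a R g but not g R a.
Transitive: yes — every two-step R-path is closed by a direct edge.
Only symmetric fails.

symmetric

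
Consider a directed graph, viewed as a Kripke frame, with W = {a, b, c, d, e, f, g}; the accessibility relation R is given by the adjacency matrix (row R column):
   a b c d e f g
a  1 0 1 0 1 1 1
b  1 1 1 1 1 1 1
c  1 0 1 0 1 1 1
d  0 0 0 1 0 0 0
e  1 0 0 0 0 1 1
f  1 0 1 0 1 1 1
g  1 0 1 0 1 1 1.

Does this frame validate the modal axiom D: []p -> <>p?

The schema D characterises exactly the serial frames.
Serial: yes — every world has a successor (e.g. a R a).

Yes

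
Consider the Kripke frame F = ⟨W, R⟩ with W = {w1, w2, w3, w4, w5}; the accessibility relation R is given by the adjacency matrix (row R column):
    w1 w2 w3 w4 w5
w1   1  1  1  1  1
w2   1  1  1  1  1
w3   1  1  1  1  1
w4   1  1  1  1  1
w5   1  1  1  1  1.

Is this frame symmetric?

Symmetric: yes — every pair in R has its reverse in R.

Yes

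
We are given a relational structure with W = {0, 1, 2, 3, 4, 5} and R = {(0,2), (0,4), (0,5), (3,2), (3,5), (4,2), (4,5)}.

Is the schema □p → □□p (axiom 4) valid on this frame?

Yes

By correspondence theory, 4 is valid on a frame iff R is transitive.
Transitive: yes — every two-step R-path is closed by a direct edge.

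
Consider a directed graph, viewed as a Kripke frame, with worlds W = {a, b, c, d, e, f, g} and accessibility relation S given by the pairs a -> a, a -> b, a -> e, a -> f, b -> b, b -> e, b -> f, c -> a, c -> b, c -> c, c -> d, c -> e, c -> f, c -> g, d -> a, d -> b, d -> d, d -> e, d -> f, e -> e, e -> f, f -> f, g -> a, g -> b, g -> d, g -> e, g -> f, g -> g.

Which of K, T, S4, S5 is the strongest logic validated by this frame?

Reflexive (axiom T): yes — every world is S-related to itself.
Transitive (axiom 4): yes — every two-step S-path is closed by a direct edge.
Euclidean (axiom 5): no — a S e and a S b, but not e S b.
So F validates K, T, S4; S5 would additionally require S to be Euclidean. The strongest is S4.

S4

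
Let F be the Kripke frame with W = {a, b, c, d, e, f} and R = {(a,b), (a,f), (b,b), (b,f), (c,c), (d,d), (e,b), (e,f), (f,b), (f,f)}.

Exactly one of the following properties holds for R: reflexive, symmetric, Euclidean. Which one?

Reflexive: no — a is not related to itself.
Symmetric: no — a R b but not b R a.
Euclidean: yes — any two successors of a common world are R-related.
Only Euclidean holds.

Euclidean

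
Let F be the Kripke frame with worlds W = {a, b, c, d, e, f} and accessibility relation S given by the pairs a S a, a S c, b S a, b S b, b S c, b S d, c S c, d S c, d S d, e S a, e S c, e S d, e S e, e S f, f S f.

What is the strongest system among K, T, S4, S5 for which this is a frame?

Reflexive (axiom T): yes — every world is S-related to itself.
Transitive (axiom 4): yes — every two-step S-path is closed by a direct edge.
Euclidean (axiom 5): no — b S a and b S d, but not a S d.
So F validates K, T, S4; S5 would additionally require S to be Euclidean. The strongest is S4.

S4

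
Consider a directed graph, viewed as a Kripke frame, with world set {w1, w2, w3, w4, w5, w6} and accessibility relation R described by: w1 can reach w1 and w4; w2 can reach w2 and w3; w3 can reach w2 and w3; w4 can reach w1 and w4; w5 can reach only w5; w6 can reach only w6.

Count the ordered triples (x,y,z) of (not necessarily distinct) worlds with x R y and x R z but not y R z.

R is Euclidean; there are no such tuples.

0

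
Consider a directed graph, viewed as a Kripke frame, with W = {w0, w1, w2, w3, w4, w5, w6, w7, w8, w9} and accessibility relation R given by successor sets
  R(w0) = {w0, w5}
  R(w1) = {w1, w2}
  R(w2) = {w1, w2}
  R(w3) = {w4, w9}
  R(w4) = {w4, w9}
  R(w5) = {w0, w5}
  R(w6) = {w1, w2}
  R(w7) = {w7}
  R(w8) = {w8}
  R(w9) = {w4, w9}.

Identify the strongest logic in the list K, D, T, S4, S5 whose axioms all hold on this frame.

Serial (axiom D): yes — every world has a successor (e.g. w0 R w0).
Reflexive (axiom T): no — w3 is not related to itself.
Transitive (axiom 4): yes — every two-step R-path is closed by a direct edge.
Euclidean (axiom 5): yes — any two successors of a common world are R-related.
So F validates K, D; T would additionally require R to be reflexive. The strongest is D.

D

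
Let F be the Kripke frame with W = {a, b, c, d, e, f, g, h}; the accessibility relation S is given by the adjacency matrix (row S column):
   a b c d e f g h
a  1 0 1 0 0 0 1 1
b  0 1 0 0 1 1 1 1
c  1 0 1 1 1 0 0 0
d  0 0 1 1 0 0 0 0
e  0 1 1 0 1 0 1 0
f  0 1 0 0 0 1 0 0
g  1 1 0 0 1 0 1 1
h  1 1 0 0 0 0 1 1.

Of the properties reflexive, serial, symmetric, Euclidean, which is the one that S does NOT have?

Euclidean

Reflexive: yes — every world is S-related to itself.
Serial: yes — every world has a successor (e.g. a S a).
Symmetric: yes — every pair in S has its reverse in S.
Euclidean: no — a S c and a S g, but not c S g.
Only Euclidean fails.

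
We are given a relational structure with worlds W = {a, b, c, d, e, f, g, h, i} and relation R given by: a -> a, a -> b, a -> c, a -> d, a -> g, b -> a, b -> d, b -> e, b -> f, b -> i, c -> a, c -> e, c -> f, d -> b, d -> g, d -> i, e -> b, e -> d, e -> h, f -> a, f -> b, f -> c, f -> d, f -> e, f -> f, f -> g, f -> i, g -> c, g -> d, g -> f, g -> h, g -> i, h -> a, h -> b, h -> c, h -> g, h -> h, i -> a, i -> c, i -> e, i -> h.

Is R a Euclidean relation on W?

No

Euclidean: no — a R b and a R c, but not b R c.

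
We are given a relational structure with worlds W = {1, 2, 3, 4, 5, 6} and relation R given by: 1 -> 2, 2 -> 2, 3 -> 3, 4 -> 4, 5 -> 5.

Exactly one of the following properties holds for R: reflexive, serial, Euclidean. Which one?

Euclidean

Reflexive: no — 1 is not related to itself.
Serial: no — 6 has no R-successor.
Euclidean: yes — any two successors of a common world are R-related.
Only Euclidean holds.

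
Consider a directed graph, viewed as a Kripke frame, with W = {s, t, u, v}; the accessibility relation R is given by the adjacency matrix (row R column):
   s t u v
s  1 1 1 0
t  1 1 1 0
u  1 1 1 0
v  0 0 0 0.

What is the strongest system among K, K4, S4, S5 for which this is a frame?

K4

Transitive (axiom 4): yes — every two-step R-path is closed by a direct edge.
Reflexive (axiom T): no — v is not related to itself.
Euclidean (axiom 5): yes — any two successors of a common world are R-related.
So F validates K, K4; S4 would additionally require R to be reflexive. The strongest is K4.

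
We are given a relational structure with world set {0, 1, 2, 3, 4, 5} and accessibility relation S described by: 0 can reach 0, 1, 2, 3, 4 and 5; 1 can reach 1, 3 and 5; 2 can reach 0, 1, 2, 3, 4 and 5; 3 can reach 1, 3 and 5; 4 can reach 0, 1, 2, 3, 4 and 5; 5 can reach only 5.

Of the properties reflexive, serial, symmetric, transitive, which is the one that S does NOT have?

symmetric

Reflexive: yes — every world is S-related to itself.
Serial: yes — every world has a successor (e.g. 0 S 0).
Symmetric: no — 0 S 1 but not 1 S 0.
Transitive: yes — every two-step S-path is closed by a direct edge.
Only symmetric fails.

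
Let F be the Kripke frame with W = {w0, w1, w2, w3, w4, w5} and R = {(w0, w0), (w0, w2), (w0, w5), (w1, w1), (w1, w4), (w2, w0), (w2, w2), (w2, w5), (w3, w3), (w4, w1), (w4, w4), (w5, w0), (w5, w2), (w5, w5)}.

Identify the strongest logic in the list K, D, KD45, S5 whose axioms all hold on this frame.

Serial (axiom D): yes — every world has a successor (e.g. w0 R w0).
Euclidean (axiom 5): yes — any two successors of a common world are R-related.
Transitive (axiom 4): yes — every two-step R-path is closed by a direct edge.
Reflexive (axiom T): yes — every world is R-related to itself.
So F validates K, D, KD45, S5. The strongest is S5.

S5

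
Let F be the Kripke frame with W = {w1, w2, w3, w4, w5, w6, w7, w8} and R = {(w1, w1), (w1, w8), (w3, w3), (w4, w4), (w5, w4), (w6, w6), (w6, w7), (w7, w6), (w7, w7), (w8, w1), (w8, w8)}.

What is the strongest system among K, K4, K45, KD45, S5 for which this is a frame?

K45

Transitive (axiom 4): yes — every two-step R-path is closed by a direct edge.
Euclidean (axiom 5): yes — any two successors of a common world are R-related.
Serial (axiom D): no — w2 has no R-successor.
Reflexive (axiom T): no — w2 is not related to itself.
So F validates K, K4, K45; KD45 would additionally require R to be serial. The strongest is K45.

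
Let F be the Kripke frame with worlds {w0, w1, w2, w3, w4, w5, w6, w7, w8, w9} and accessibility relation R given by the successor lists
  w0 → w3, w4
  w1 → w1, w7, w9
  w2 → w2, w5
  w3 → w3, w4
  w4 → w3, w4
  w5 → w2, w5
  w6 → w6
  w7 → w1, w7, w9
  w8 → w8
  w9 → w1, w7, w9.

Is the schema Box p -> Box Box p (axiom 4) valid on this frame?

The schema 4 characterises exactly the transitive frames.
Transitive: yes — every two-step R-path is closed by a direct edge.

Yes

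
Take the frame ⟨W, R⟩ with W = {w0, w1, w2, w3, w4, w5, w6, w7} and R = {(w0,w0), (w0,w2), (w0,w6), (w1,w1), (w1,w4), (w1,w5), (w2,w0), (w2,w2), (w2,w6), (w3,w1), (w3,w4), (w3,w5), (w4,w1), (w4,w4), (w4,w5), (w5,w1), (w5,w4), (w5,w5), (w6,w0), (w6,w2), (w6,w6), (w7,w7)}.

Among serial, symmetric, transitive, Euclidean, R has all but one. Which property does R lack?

Serial: yes — every world has a successor (e.g. w0 R w0).
Symmetric: no — w3 R w1 but not w1 R w3.
Transitive: yes — every two-step R-path is closed by a direct edge.
Euclidean: yes — any two successors of a common world are R-related.
Only symmetric fails.

symmetric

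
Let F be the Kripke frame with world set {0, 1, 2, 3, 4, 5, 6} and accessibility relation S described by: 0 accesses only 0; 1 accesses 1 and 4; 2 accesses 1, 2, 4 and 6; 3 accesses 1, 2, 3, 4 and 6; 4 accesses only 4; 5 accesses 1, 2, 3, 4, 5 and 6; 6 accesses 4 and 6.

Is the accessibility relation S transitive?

Transitive: yes — every two-step S-path is closed by a direct edge.

Yes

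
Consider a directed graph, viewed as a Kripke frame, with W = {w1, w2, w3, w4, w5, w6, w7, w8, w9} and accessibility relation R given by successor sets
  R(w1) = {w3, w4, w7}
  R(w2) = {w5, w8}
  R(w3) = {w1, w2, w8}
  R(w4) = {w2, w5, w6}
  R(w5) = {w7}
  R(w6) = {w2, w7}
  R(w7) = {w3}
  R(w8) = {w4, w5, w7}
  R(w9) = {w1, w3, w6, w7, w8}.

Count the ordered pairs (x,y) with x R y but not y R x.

Enumerating: (w1,w4), (w1,w7), (w2,w5), (w2,w8), (w3,w2), (w3,w8), (w4,w2), (w4,w5), (w4,w6), (w5,w7), (w6,w2), (w6,w7), … and 9 more.
Total: 21.

21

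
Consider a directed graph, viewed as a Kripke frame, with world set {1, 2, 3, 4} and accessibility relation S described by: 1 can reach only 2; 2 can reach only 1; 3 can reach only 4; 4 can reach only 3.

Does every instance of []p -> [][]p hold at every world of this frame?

Axiom 4 corresponds to the accessibility relation being transitive.
Transitive: no — 1 S 2 and 2 S 1, but not 1 S 1.

No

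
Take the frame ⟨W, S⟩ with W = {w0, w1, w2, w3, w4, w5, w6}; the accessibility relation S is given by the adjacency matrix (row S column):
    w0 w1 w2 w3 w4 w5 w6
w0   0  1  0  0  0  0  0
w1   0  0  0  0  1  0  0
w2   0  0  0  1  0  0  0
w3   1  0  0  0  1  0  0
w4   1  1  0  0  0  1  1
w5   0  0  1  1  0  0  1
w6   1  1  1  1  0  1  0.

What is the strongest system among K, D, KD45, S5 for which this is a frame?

D

Serial (axiom D): yes — every world has a successor (e.g. w0 S w1).
Euclidean (axiom 5): no — w3 S w0 and w3 S w4, but not w0 S w4.
Transitive (axiom 4): no — w0 S w1 and w1 S w4, but not w0 S w4.
Reflexive (axiom T): no — w0 is not related to itself.
So F validates K, D; KD45 would additionally require S to be Euclidean and transitive. The strongest is D.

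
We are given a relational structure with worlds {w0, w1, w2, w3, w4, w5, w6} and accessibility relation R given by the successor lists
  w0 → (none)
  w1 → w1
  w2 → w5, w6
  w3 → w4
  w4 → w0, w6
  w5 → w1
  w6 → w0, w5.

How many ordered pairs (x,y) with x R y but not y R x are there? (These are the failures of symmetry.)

8

Enumerating: (w2,w5), (w2,w6), (w3,w4), (w4,w0), (w4,w6), (w5,w1), (w6,w0), (w6,w5).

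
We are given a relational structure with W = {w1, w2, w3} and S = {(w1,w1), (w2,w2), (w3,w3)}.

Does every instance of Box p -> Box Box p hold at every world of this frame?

The schema 4 characterises exactly the transitive frames.
Transitive: yes — every two-step S-path is closed by a direct edge.

Yes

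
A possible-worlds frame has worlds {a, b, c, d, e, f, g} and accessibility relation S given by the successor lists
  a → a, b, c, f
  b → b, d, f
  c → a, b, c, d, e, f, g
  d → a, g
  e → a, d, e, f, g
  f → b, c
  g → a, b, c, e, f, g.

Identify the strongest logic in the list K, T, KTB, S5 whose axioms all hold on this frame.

K

Reflexive (axiom T): no — d is not related to itself.
Symmetric (axiom B): no — a S b but not b S a.
Euclidean (axiom 5): no — a S b and a S c, but not b S c.
So F validates K; T would additionally require S to be reflexive. The strongest is K.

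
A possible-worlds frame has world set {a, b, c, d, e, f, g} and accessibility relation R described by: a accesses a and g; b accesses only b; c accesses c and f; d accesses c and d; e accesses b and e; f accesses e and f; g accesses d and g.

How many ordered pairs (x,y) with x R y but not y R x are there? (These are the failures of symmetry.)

Enumerating: (a,g), (c,f), (d,c), (e,b), (f,e), (g,d).

6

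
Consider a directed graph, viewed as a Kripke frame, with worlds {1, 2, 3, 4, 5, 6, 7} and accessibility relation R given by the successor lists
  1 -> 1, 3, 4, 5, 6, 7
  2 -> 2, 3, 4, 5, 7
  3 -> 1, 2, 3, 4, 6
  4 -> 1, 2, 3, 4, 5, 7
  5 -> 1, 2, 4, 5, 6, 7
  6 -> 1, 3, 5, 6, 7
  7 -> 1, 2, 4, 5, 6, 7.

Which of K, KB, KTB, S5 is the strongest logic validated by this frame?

KTB

Symmetric (axiom B): yes — every pair in R has its reverse in R.
Reflexive (axiom T): yes — every world is R-related to itself.
Euclidean (axiom 5): no — 1 R 3 and 1 R 5, but not 3 R 5.
So F validates K, KB, KTB; S5 would additionally require R to be Euclidean. The strongest is KTB.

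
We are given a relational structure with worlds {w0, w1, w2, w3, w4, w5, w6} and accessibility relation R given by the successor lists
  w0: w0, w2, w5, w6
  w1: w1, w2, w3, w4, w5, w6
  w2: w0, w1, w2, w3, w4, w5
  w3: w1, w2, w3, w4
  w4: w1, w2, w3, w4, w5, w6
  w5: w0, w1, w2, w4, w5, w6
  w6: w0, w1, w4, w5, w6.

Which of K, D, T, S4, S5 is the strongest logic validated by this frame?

T

Serial (axiom D): yes — every world has a successor (e.g. w0 R w0).
Reflexive (axiom T): yes — every world is R-related to itself.
Transitive (axiom 4): no — w0 R w2 and w2 R w1, but not w0 R w1.
Euclidean (axiom 5): no — w0 R w2 and w0 R w6, but not w2 R w6.
So F validates K, D, T; S4 would additionally require R to be transitive. The strongest is T.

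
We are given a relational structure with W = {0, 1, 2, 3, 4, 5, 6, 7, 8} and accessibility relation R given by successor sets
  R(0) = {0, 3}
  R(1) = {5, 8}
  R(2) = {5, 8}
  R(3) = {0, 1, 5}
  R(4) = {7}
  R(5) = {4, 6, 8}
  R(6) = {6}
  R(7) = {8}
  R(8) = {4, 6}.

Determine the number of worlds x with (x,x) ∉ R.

Enumerating: 1, 2, 3, 4, 5, 7, 8.

7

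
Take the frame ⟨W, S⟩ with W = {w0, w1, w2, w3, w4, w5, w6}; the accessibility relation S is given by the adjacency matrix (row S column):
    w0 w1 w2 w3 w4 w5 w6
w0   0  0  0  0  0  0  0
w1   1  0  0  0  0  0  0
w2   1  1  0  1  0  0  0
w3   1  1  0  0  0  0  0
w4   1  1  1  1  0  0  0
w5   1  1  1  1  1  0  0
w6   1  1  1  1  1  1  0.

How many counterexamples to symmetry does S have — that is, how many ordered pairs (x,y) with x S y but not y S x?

Enumerating: (w1,w0), (w2,w0), (w2,w1), (w2,w3), (w3,w0), (w3,w1), (w4,w0), (w4,w1), (w4,w2), (w4,w3), (w5,w0), (w5,w1), … and 9 more.
Total: 21.

21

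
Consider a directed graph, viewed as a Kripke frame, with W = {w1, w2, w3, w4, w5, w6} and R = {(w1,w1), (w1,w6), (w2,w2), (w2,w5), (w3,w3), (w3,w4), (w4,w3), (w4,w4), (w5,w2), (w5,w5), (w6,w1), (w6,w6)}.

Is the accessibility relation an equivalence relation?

Yes

Reflexive: yes — every world is R-related to itself.
Symmetric: yes — every pair in R has its reverse in R.
Transitive: yes — every two-step R-path is closed by a direct edge.
So R is an equivalence relation.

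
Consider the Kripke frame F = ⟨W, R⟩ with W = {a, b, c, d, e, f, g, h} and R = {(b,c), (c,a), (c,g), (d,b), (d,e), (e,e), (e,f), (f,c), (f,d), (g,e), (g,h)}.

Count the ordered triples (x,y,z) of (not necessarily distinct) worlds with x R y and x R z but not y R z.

Enumerating: (b,c,c), (c,a,a), (c,a,g), (c,g,a), (c,g,g), (d,b,b), (d,b,e), (d,e,b), (e,f,e), (e,f,f), (f,c,c), (f,c,d), (f,d,c), (f,d,d), (g,e,h), (g,h,e), (g,h,h).

17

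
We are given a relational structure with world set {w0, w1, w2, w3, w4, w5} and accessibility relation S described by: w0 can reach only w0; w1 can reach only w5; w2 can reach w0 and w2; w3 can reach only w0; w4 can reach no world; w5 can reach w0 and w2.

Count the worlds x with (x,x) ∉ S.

4

Enumerating: w1, w3, w4, w5.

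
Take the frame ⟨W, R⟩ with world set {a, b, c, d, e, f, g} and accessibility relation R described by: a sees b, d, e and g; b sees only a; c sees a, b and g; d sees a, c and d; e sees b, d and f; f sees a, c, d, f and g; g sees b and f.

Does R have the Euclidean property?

Euclidean: no — a R b and a R d, but not b R d.

No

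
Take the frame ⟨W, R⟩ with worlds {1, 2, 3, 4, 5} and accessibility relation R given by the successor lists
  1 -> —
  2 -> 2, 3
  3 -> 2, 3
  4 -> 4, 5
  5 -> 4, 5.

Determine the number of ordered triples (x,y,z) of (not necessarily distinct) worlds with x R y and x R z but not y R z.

0

R is Euclidean; there are no such tuples.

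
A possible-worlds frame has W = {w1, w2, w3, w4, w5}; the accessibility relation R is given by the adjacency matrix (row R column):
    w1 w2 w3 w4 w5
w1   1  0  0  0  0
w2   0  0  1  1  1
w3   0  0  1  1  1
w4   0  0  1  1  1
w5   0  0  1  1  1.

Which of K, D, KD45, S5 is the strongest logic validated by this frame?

Serial (axiom D): yes — every world has a successor (e.g. w1 R w1).
Euclidean (axiom 5): yes — any two successors of a common world are R-related.
Transitive (axiom 4): yes — every two-step R-path is closed by a direct edge.
Reflexive (axiom T): no — w2 is not related to itself.
So F validates K, D, KD45; S5 would additionally require R to be reflexive. The strongest is KD45.

KD45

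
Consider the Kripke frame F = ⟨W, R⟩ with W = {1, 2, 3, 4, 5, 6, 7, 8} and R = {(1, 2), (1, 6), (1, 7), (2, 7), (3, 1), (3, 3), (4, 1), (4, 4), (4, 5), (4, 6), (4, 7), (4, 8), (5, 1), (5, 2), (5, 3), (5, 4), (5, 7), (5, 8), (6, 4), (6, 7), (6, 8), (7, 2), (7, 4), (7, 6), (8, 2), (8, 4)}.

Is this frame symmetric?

No

Symmetric: no — 1 R 2 but not 2 R 1.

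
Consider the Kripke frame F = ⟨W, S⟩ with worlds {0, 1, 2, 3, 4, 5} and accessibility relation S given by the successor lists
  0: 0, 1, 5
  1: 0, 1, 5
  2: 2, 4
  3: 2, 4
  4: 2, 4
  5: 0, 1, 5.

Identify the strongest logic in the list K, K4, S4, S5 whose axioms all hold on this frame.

K4

Transitive (axiom 4): yes — every two-step S-path is closed by a direct edge.
Reflexive (axiom T): no — 3 is not related to itself.
Euclidean (axiom 5): yes — any two successors of a common world are S-related.
So F validates K, K4; S4 would additionally require S to be reflexive. The strongest is K4.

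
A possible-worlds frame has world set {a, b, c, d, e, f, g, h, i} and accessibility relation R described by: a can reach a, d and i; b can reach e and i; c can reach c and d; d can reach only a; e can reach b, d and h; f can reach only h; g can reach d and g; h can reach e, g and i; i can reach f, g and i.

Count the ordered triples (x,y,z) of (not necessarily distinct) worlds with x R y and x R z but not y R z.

Enumerating: (a,d,d), (a,d,i), (a,i,a), (a,i,d), (b,e,e), (b,e,i), (b,i,e), (c,d,c), (c,d,d), (e,b,b), (e,b,d), (e,b,h), … and 20 more.
Total: 32.

32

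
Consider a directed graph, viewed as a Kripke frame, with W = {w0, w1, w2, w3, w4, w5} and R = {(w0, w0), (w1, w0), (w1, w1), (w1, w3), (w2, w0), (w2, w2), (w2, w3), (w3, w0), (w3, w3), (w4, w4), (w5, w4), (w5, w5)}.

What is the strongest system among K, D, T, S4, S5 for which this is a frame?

S4

Serial (axiom D): yes — every world has a successor (e.g. w0 R w0).
Reflexive (axiom T): yes — every world is R-related to itself.
Transitive (axiom 4): yes — every two-step R-path is closed by a direct edge.
Euclidean (axiom 5): no — w1 R w0 and w1 R w3, but not w0 R w3.
So F validates K, D, T, S4; S5 would additionally require R to be Euclidean. The strongest is S4.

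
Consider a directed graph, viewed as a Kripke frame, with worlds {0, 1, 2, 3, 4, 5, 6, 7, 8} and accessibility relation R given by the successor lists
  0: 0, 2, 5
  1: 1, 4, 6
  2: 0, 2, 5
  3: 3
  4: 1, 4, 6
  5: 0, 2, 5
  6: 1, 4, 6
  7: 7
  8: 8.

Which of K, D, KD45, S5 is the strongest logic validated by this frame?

Serial (axiom D): yes — every world has a successor (e.g. 0 R 0).
Euclidean (axiom 5): yes — any two successors of a common world are R-related.
Transitive (axiom 4): yes — every two-step R-path is closed by a direct edge.
Reflexive (axiom T): yes — every world is R-related to itself.
So F validates K, D, KD45, S5. The strongest is S5.

S5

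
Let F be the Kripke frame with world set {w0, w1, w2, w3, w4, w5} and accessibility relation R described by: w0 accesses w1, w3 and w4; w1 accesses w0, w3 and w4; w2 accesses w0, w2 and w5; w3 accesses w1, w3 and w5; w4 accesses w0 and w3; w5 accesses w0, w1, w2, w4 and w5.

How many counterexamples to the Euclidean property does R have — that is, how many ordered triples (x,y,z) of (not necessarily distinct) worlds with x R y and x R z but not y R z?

28

Enumerating: (w0,w1,w1), (w0,w3,w4), (w0,w4,w1), (w0,w4,w4), (w1,w0,w0), (w1,w3,w0), (w1,w3,w4), (w1,w4,w4), (w2,w0,w0), (w2,w0,w2), (w2,w0,w5), (w3,w1,w1), … and 16 more.
Total: 28.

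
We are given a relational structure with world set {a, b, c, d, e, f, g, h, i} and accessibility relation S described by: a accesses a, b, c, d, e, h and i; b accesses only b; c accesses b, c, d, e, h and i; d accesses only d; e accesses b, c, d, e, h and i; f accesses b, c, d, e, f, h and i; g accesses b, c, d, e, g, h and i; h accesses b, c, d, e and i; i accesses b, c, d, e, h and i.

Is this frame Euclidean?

Euclidean: no — a S b and a S c, but not b S c.

No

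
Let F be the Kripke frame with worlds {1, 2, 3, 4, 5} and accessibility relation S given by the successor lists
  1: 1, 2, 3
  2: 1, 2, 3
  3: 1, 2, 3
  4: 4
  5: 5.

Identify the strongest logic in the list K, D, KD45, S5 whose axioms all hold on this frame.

Serial (axiom D): yes — every world has a successor (e.g. 1 S 1).
Euclidean (axiom 5): yes — any two successors of a common world are S-related.
Transitive (axiom 4): yes — every two-step S-path is closed by a direct edge.
Reflexive (axiom T): yes — every world is S-related to itself.
So F validates K, D, KD45, S5. The strongest is S5.

S5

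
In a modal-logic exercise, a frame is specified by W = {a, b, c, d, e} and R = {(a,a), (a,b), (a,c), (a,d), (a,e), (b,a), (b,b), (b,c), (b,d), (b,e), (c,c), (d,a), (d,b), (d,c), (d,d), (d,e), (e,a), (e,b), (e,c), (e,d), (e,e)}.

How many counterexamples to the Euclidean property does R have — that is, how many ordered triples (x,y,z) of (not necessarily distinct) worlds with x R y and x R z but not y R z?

16

Enumerating: (a,c,a), (a,c,b), (a,c,d), (a,c,e), (b,c,a), (b,c,b), (b,c,d), (b,c,e), (d,c,a), (d,c,b), (d,c,d), (d,c,e), (e,c,a), (e,c,b), (e,c,d), (e,c,e).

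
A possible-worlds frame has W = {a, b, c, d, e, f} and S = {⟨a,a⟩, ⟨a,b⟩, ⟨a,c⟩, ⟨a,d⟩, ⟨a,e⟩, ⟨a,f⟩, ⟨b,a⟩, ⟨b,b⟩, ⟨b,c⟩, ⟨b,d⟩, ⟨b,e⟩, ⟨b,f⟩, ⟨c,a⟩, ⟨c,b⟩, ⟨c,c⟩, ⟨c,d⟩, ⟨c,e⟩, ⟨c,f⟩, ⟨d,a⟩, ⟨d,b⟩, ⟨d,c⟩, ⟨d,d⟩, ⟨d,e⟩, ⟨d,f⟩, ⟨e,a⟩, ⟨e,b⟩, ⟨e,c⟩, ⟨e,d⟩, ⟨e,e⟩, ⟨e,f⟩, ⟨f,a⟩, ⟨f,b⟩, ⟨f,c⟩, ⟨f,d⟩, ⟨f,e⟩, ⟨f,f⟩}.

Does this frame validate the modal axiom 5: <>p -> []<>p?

Yes

By correspondence theory, 5 is valid on a frame iff S is Euclidean.
Euclidean: yes — any two successors of a common world are S-related.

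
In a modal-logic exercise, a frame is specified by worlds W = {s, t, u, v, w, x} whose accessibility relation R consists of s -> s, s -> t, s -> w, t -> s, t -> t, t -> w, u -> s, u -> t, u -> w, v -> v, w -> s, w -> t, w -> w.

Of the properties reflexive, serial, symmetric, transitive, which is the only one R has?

Reflexive: no — u is not related to itself.
Serial: no — x has no R-successor.
Symmetric: no — u R s but not s R u.
Transitive: yes — every two-step R-path is closed by a direct edge.
Only transitive holds.

transitive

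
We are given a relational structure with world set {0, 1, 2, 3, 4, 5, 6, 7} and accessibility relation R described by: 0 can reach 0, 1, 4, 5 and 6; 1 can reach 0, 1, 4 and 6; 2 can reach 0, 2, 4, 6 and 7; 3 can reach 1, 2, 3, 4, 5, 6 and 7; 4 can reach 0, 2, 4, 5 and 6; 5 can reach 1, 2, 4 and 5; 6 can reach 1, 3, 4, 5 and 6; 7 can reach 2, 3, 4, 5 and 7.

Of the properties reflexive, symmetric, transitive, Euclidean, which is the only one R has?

reflexive

Reflexive: yes — every world is R-related to itself.
Symmetric: no — 0 R 5 but not 5 R 0.
Transitive: no — 0 R 4 and 4 R 2, but not 0 R 2.
Euclidean: no — 0 R 1 and 0 R 5, but not 1 R 5.
Only reflexive holds.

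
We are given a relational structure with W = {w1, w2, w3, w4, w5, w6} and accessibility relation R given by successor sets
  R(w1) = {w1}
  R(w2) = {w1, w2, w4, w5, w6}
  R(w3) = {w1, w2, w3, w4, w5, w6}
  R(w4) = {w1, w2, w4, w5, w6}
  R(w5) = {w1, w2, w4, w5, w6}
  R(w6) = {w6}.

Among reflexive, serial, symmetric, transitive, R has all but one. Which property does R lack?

Reflexive: yes — every world is R-related to itself.
Serial: yes — every world has a successor (e.g. w1 R w1).
Symmetric: no — w2 R w1 but not w1 R w2.
Transitive: yes — every two-step R-path is closed by a direct edge.
Only symmetric fails.

symmetric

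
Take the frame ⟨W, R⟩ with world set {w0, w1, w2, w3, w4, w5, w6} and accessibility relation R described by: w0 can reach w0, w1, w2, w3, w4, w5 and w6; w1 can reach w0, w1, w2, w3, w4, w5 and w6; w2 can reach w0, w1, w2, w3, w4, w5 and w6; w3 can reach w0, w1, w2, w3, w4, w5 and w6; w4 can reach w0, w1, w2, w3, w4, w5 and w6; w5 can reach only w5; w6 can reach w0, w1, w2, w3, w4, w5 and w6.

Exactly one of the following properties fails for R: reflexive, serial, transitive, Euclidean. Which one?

Euclidean

Reflexive: yes — every world is R-related to itself.
Serial: yes — every world has a successor (e.g. w0 R w0).
Transitive: yes — every two-step R-path is closed by a direct edge.
Euclidean: no — w0 R w5 and w0 R w1, but not w5 R w1.
Only Euclidean fails.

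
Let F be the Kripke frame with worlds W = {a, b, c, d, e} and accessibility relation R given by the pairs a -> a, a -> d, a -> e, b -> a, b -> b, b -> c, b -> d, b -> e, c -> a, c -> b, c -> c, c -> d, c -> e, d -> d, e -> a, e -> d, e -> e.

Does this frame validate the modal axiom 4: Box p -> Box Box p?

By correspondence theory, 4 is valid on a frame iff R is transitive.
Transitive: yes — every two-step R-path is closed by a direct edge.

Yes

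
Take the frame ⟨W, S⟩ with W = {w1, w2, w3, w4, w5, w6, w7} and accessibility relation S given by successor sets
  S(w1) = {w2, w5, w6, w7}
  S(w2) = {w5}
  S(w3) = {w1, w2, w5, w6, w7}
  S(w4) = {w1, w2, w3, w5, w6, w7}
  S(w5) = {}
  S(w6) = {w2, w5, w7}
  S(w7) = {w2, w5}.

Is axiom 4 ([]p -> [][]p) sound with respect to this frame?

By correspondence theory, 4 is valid on a frame iff S is transitive.
Transitive: yes — every two-step S-path is closed by a direct edge.

Yes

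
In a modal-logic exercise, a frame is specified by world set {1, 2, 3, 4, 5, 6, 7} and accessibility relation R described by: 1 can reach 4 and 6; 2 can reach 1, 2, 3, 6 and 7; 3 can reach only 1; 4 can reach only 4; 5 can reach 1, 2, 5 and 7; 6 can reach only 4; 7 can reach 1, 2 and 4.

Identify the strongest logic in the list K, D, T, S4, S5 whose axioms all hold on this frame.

Serial (axiom D): yes — every world has a successor (e.g. 1 R 4).
Reflexive (axiom T): no — 1 is not related to itself.
Transitive (axiom 4): no — 2 R 1 and 1 R 4, but not 2 R 4.
Euclidean (axiom 5): no — 1 R 4 and 1 R 6, but not 4 R 6.
So F validates K, D; T would additionally require R to be reflexive. The strongest is D.

D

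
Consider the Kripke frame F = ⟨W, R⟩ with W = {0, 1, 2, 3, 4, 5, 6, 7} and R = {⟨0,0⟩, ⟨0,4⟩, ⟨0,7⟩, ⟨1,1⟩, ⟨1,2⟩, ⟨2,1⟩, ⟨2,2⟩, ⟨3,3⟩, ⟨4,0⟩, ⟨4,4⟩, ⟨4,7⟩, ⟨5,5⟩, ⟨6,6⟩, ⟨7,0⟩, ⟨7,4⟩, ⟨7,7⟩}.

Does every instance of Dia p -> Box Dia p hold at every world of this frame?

Yes

Axiom 5 corresponds to the accessibility relation being Euclidean.
Euclidean: yes — any two successors of a common world are R-related.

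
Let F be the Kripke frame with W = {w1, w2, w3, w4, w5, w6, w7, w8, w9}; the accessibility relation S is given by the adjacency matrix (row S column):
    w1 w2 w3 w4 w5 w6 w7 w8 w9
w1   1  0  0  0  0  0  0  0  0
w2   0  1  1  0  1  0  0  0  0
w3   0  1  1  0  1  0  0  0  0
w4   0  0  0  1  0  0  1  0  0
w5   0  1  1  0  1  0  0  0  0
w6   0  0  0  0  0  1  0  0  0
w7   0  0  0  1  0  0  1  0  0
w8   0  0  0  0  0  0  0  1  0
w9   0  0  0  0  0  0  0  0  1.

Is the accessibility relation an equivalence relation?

Yes

Reflexive: yes — every world is S-related to itself.
Symmetric: yes — every pair in S has its reverse in S.
Transitive: yes — every two-step S-path is closed by a direct edge.
So S is an equivalence relation.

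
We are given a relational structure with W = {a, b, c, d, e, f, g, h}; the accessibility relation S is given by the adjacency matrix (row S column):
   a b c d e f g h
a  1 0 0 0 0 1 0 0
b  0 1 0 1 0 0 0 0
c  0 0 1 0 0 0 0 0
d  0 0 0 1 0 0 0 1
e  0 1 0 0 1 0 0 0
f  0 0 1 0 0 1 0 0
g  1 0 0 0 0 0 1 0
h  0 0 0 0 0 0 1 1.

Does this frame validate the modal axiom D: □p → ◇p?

Yes

Axiom D corresponds to the accessibility relation being serial.
Serial: yes — every world has a successor (e.g. a S a).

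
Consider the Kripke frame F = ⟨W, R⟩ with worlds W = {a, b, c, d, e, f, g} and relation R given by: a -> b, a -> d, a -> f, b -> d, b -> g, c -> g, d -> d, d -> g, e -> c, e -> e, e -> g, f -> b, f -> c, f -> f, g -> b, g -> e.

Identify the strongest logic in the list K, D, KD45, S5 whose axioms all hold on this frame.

D

Serial (axiom D): yes — every world has a successor (e.g. a R b).
Euclidean (axiom 5): no — a R b and a R f, but not b R f.
Transitive (axiom 4): no — a R b and b R g, but not a R g.
Reflexive (axiom T): no — a is not related to itself.
So F validates K, D; KD45 would additionally require R to be Euclidean and transitive. The strongest is D.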